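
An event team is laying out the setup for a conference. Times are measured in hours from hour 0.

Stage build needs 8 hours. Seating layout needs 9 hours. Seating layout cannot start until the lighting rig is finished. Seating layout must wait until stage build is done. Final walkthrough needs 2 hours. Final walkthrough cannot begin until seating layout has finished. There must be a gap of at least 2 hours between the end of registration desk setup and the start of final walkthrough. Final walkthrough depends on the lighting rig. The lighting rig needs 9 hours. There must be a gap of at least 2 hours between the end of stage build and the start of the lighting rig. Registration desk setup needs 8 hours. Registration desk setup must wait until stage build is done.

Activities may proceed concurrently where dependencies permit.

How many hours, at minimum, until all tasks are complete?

30

Stage build can start immediately at hour 0; it finishes at hour 8.
After stage build (finishes hour 8), registration desk setup can start at hour 8 and finishes at hour 16.
After stage build (finishes hour 8, plus 2-hour gap → hour 10), the lighting rig can start at hour 10 and finishes at hour 19.
Seating layout cannot start until the lighting rig (finishes hour 19); stage build (finishes hour 8). The controlling bound is hour 19, so seating layout finishes at 19 + 9 = hour 28.
Final walkthrough needs all of seating layout (finishes hour 28); registration desk setup (finishes hour 16, plus 2-hour gap → hour 18); the lighting rig (finishes hour 19). That puts its earliest start at hour 28; it finishes at 28 + 2 = hour 30.
All tasks are finished once the last one completes. Finish times: Stage build at 8, The lighting rig at 19, Seating layout at 28, Registration desk setup at 16, Final walkthrough at 30. The latest is hour 30.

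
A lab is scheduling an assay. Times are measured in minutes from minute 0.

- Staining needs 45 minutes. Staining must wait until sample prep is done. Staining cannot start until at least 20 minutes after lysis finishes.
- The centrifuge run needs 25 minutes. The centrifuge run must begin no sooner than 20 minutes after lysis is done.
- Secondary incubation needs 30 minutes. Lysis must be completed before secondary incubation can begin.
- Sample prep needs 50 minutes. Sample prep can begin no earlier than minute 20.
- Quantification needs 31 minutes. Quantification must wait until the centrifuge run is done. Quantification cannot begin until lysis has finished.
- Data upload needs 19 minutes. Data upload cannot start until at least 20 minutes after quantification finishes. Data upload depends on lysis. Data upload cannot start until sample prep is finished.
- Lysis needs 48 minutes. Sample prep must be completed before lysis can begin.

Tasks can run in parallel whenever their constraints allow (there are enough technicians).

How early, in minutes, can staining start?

138

Sample prep cannot begin until its own release at minute 20. It runs from minute 20 to 20 + 50 = minute 70.
After sample prep (finishes minute 70), lysis can start at minute 70 and finishes at minute 118.
Staining waits on sample prep (finishes minute 70); lysis (finishes minute 118, plus 20-minute gap → minute 138). The latest of these is minute 138, which is the earliest staining can start.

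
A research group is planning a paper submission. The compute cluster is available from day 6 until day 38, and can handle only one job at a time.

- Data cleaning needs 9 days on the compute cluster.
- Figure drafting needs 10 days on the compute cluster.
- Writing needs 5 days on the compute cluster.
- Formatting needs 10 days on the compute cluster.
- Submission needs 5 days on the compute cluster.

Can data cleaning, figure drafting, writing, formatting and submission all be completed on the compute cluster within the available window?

No

The compute cluster window is 38 − 6 = 32 days.
Running back to back, the jobs need 9 + 10 + 5 + 10 + 5 = 39 days on the compute cluster.
Since 39 > 32, they cannot all fit.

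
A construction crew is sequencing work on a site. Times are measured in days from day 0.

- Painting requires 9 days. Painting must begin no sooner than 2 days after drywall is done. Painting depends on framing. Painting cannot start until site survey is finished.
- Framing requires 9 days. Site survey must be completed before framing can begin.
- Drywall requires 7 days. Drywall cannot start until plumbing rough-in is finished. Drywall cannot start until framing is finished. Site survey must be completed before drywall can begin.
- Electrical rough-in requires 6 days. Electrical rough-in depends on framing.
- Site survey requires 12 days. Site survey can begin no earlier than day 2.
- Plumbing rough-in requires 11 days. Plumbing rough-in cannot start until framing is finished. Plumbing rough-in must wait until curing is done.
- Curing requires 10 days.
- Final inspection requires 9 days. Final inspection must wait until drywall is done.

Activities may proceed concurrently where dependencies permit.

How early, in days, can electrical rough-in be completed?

After its own release at day 2, site survey can start at day 2 and finishes at day 14.
Framing cannot begin until site survey (finishes day 14). It runs from day 14 to 14 + 9 = day 23.
After framing (finishes day 23), electrical rough-in can start at day 23 and finishes at day 29.

29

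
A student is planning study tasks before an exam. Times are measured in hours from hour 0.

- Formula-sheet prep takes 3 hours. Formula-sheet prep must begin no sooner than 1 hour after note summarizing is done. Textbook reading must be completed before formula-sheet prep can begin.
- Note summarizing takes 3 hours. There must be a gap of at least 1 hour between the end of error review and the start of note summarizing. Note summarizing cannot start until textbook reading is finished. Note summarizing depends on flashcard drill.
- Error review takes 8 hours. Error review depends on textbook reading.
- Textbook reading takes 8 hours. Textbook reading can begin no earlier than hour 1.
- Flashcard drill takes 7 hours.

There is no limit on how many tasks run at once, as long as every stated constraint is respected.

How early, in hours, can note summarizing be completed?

21

Flashcard drill has no prerequisites, so it starts at hour 0 and finishes at hour 7.
Textbook reading waits on its own release at hour 1, so it starts at hour 1 and finishes at 1 + 8 = hour 9.
Error review waits on textbook reading (finishes hour 9), so it starts at hour 9 and finishes at 9 + 8 = hour 17.
Note summarizing needs all of error review (finishes hour 17, plus 1-hour gap → hour 18); textbook reading (finishes hour 9); flashcard drill (finishes hour 7). That puts its earliest start at hour 18; it finishes at 18 + 3 = hour 21.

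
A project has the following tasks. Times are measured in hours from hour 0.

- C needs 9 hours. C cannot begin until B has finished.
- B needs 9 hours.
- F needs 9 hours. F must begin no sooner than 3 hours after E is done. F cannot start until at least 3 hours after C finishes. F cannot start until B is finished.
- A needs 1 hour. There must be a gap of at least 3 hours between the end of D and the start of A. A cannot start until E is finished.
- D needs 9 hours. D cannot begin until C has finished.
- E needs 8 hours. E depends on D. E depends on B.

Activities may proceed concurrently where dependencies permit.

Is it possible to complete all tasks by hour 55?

Yes

Nothing blocks B, so it runs from hour 0 to hour 9.
C waits on B (finishes hour 9), so it starts at hour 9 and finishes at 9 + 9 = hour 18.
D cannot begin until C (finishes hour 18). It runs from hour 18 to 18 + 9 = hour 27.
E has to wait for D (finishes hour 27); B (finishes hour 9). The latest of these is hour 27, so E runs hour 27 to 27 + 8 = hour 35.
For F: E (finishes hour 35, plus 3-hour gap → hour 38); C (finishes hour 18, plus 3-hour gap → hour 21); B (finishes hour 9). Taking the maximum gives a start of hour 38, and it finishes at 38 + 9 = hour 47.
A has to wait for D (finishes hour 27, plus 3-hour gap → hour 30); E (finishes hour 35). The latest of these is hour 35, so A runs hour 35 to 35 + 1 = hour 36.
Every task is finished by hour 47, which is no later than the deadline of 55, so the schedule is feasible.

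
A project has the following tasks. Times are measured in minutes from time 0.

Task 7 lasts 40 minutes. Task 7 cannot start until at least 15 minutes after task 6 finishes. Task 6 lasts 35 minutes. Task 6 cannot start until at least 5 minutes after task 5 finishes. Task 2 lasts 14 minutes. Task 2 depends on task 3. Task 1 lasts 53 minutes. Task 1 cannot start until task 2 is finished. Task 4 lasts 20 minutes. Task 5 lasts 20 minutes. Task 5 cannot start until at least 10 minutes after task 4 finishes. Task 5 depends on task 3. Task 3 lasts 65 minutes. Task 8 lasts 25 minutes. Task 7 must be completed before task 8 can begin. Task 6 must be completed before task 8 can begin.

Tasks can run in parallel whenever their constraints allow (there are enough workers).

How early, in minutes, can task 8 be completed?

Nothing blocks task 4, so it runs from minute 0 to minute 20.
Task 3 has no prerequisites, so it starts at minute 0 and finishes at minute 65.
Task 5 needs all of task 4 (finishes minute 20, plus 10-minute gap → minute 30); task 3 (finishes minute 65). That puts its earliest start at minute 65; it finishes at 65 + 20 = minute 85.
Task 6 cannot begin until task 5 (finishes minute 85, plus 5-minute gap → minute 90). It runs from minute 90 to 90 + 35 = minute 125.
After task 6 (finishes minute 125, plus 15-minute gap → minute 140), task 7 can start at minute 140 and finishes at minute 180.
Task 8 cannot start until task 7 (finishes minute 180); task 6 (finishes minute 125). The controlling bound is minute 180, so task 8 finishes at 180 + 25 = minute 205.

205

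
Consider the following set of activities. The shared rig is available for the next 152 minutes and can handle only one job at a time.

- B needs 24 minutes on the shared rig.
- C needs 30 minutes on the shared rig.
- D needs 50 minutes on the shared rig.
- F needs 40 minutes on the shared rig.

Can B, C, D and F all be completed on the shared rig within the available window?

Running back to back, the jobs need 24 + 30 + 50 + 40 = 144 minutes on the shared rig.
Since 144 ≤ 152, they fit within the window.

Yes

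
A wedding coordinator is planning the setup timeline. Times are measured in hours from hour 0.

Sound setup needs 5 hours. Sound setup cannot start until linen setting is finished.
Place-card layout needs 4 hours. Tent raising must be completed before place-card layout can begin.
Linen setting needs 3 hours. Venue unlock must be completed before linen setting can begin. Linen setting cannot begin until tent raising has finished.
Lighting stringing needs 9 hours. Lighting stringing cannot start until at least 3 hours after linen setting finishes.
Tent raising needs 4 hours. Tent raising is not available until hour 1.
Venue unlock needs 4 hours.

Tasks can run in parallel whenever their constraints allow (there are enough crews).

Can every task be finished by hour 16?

Tent raising waits on its own release at hour 1, so it starts at hour 1 and finishes at 1 + 4 = hour 5.
Place-card layout waits on tent raising (finishes hour 5), so it starts at hour 5 and finishes at 5 + 4 = hour 9.
Nothing blocks venue unlock, so it runs from hour 0 to hour 4.
For linen setting: venue unlock (finishes hour 4); tent raising (finishes hour 5). Taking the maximum gives a start of hour 5, and it finishes at 5 + 3 = hour 8.
Sound setup waits on linen setting (finishes hour 8), so it starts at hour 8 and finishes at 8 + 5 = hour 13.
Lighting stringing waits on linen setting (finishes hour 8, plus 3-hour gap → hour 11), so it starts at hour 11 and finishes at 11 + 9 = hour 20.
The earliest everything can be done is hour 20, which is after the deadline of 16, so it is not possible.

No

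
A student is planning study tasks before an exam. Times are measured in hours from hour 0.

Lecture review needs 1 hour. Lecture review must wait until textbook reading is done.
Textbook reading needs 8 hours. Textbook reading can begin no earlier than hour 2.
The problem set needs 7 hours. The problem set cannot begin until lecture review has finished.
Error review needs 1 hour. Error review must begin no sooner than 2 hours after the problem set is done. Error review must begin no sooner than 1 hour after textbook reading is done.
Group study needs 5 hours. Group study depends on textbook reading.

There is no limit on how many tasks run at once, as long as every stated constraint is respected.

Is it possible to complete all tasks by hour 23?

Yes

After its own release at hour 2, textbook reading can start at hour 2 and finishes at hour 10.
Group study cannot begin until textbook reading (finishes hour 10). It runs from hour 10 to 10 + 5 = hour 15.
Lecture review cannot begin until textbook reading (finishes hour 10). It runs from hour 10 to 10 + 1 = hour 11.
The problem set cannot begin until lecture review (finishes hour 11). It runs from hour 11 to 11 + 7 = hour 18.
Error review has to wait for the problem set (finishes hour 18, plus 2-hour gap → hour 20); textbook reading (finishes hour 10, plus 1-hour gap → hour 11). The latest of these is hour 20, so error review runs hour 20 to 20 + 1 = hour 21.
Every task is finished by hour 21, which is no later than the deadline of 23, so the schedule is feasible.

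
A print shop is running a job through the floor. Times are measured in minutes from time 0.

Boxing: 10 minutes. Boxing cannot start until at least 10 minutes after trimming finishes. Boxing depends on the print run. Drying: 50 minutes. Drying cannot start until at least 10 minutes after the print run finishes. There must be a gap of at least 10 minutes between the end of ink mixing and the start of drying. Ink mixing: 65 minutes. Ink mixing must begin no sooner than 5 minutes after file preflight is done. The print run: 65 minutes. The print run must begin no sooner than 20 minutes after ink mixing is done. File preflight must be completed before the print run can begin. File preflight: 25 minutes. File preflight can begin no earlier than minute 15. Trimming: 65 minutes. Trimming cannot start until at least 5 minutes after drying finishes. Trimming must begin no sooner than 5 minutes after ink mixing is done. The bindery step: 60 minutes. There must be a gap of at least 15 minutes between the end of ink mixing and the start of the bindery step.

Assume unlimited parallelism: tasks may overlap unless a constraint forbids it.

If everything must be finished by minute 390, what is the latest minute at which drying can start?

Boxing must finish by minute 390; it takes 10 minutes, so it must start by 390 − 10 = minute 380.
Trimming has to be done before boxing (must start by minute 380, minus 10-minute gap → minute 370). That means finishing by minute 370, i.e. starting by 370 − 65 = minute 305.
Drying feeds into trimming (must start by minute 305, minus 5-minute gap → minute 300); so drying must finish by minute 300 and therefore start by minute 250.

250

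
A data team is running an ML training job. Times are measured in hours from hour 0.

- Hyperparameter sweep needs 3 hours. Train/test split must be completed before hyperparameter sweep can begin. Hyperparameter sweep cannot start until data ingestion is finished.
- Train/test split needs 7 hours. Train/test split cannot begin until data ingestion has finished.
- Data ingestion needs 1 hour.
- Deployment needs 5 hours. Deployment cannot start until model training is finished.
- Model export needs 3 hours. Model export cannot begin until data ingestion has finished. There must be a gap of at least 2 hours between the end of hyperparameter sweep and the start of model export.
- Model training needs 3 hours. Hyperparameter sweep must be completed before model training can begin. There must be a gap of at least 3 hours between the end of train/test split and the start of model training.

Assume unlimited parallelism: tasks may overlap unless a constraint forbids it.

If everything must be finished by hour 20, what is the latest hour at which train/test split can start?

2

Deployment must finish by hour 20; it takes 5 hours, so it must start by 20 − 5 = hour 15.
Since deployment (must start by hour 15) depends on it, model training must finish by hour 15. Backing off its 3-hour duration gives a latest start of hour 12.
To finish by hour 20, model export (duration 3) must start no later than hour 17.
Hyperparameter sweep must finish in time for model training (must start by hour 12); model export (must start by hour 17, minus 2-hour gap → hour 15). The tightest is hour 12, so hyperparameter sweep must start by 12 − 3 = hour 9.
Train/test split feeds hyperparameter sweep (must start by hour 9); model training (must start by hour 12, minus 3-hour gap → hour 9). Taking the minimum, train/test split must finish by hour 9 and start by 9 − 7 = hour 2.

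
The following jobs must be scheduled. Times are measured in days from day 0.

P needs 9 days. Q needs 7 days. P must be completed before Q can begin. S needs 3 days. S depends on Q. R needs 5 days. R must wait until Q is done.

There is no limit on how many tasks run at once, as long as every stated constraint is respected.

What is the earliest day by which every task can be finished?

21

P can start immediately at day 0; it finishes at day 9.
After P (finishes day 9), Q can start at day 9 and finishes at day 16.
S waits on Q (finishes day 16), so it starts at day 16 and finishes at 16 + 3 = day 19.
After Q (finishes day 16), R can start at day 16 and finishes at day 21.
All tasks are finished once the last one completes. Finish times: P at 9, Q at 16, R at 21, S at 19. The latest is day 21.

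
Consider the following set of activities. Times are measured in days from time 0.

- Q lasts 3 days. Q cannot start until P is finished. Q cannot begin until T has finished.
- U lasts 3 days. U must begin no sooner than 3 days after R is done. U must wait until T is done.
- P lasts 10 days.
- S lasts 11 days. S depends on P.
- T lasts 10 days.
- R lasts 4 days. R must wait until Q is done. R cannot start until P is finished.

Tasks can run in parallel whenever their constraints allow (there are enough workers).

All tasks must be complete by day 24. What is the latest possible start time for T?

U has no dependents, so it just needs to finish by day 24. Starting by 24 − 3 = day 21 achieves that.
R feeds into U (must start by day 21, minus 3-day gap → day 18); so R must finish by day 18 and therefore start by day 14.
Q must finish before R (must start by day 14). With a 3-day duration, Q must start by 14 − 3 = day 11.
T has several dependents: Q (must start by day 11); U (must start by day 21). The earliest of those limits is day 11, so T must start by 11 − 10 = day 1.

1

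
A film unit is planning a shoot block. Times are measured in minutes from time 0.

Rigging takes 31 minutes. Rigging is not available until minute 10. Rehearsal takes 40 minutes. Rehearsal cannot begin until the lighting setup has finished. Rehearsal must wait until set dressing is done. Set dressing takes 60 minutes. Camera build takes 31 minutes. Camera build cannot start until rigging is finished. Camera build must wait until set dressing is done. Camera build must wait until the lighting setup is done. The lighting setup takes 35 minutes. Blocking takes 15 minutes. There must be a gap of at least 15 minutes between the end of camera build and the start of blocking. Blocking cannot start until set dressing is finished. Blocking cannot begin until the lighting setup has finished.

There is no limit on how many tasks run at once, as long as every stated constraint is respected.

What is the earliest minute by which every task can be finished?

121

Nothing blocks the lighting setup, so it runs from minute 0 to minute 35.
Set dressing can start immediately at minute 0; it finishes at minute 60.
For rehearsal: the lighting setup (finishes minute 35); set dressing (finishes minute 60). Taking the maximum gives a start of minute 60, and it finishes at 60 + 40 = minute 100.
Rigging waits on its own release at minute 10, so it starts at minute 10 and finishes at 10 + 31 = minute 41.
For camera build: rigging (finishes minute 41); set dressing (finishes minute 60); the lighting setup (finishes minute 35). Taking the maximum gives a start of minute 60, and it finishes at 60 + 31 = minute 91.
Blocking needs all of camera build (finishes minute 91, plus 15-minute gap → minute 106); set dressing (finishes minute 60); the lighting setup (finishes minute 35). That puts its earliest start at minute 106; it finishes at 106 + 15 = minute 121.
All tasks are finished once the last one completes. Finish times: Rigging at 41, Set dressing at 60, The lighting setup at 35, Camera build at 91, Blocking at 121, Rehearsal at 100. The latest is minute 121.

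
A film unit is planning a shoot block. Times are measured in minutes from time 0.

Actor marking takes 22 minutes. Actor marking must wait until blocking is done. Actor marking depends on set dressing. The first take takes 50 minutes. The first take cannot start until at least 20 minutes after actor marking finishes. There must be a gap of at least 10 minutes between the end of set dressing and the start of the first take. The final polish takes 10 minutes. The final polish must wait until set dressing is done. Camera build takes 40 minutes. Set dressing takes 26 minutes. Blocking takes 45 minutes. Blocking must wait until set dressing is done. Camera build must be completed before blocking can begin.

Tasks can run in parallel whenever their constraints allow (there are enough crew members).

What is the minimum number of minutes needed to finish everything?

Camera build has no prerequisites, so it starts at minute 0 and finishes at minute 40.
Nothing blocks set dressing, so it runs from minute 0 to minute 26.
The final polish waits on set dressing (finishes minute 26), so it starts at minute 26 and finishes at 26 + 10 = minute 36.
Blocking cannot start until set dressing (finishes minute 26); camera build (finishes minute 40). The controlling bound is minute 40, so blocking finishes at 40 + 45 = minute 85.
For actor marking: blocking (finishes minute 85); set dressing (finishes minute 26). Taking the maximum gives a start of minute 85, and it finishes at 85 + 22 = minute 107.
The first take needs all of actor marking (finishes minute 107, plus 20-minute gap → minute 127); set dressing (finishes minute 26, plus 10-minute gap → minute 36). That puts its earliest start at minute 127; it finishes at 127 + 50 = minute 177.
All tasks are finished once the last one completes. Finish times: Set dressing at 26, Camera build at 40, Blocking at 85, Actor marking at 107, The final polish at 36, The first take at 177. The latest is minute 177.

177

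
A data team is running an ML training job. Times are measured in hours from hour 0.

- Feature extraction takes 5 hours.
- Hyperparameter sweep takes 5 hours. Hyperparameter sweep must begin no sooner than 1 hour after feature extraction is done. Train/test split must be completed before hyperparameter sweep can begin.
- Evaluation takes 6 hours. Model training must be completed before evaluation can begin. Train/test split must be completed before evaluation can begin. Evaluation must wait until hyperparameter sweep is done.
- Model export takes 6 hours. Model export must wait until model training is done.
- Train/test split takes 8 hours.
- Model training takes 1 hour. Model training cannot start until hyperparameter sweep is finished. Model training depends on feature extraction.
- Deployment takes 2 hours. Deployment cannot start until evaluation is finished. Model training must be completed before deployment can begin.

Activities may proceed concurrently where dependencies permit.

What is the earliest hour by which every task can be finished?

22

Train/test split has no prerequisites, so it starts at hour 0 and finishes at hour 8.
Feature extraction has no prerequisites, so it starts at hour 0 and finishes at hour 5.
For hyperparameter sweep: feature extraction (finishes hour 5, plus 1-hour gap → hour 6); train/test split (finishes hour 8). Taking the maximum gives a start of hour 8, and it finishes at 8 + 5 = hour 13.
For model training: hyperparameter sweep (finishes hour 13); feature extraction (finishes hour 5). Taking the maximum gives a start of hour 13, and it finishes at 13 + 1 = hour 14.
Model export waits on model training (finishes hour 14), so it starts at hour 14 and finishes at 14 + 6 = hour 20.
Evaluation needs all of model training (finishes hour 14); train/test split (finishes hour 8); hyperparameter sweep (finishes hour 13). That puts its earliest start at hour 14; it finishes at 14 + 6 = hour 20.
Deployment cannot start until evaluation (finishes hour 20); model training (finishes hour 14). The controlling bound is hour 20, so deployment finishes at 20 + 2 = hour 22.
All tasks are finished once the last one completes. Finish times: Feature extraction at 5, Train/test split at 8, Hyperparameter sweep at 13, Model training at 14, Evaluation at 20, Model export at 20, Deployment at 22. The latest is hour 22.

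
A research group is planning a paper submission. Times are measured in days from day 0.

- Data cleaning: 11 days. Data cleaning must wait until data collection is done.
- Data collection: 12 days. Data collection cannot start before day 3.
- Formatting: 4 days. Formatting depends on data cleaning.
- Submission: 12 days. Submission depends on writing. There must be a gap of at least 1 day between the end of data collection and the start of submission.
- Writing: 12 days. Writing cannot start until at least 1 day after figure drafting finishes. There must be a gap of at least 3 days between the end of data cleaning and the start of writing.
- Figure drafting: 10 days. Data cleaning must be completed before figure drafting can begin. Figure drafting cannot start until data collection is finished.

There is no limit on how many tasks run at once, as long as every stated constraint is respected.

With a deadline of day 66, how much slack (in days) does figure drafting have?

5

Data collection waits on its own release at day 3, so it starts at day 3 and finishes at 3 + 12 = day 15.
After data collection (finishes day 15), data cleaning can start at day 15 and finishes at day 26.
Figure drafting has to wait for data cleaning (finishes day 26); data collection (finishes day 15). The latest of these is day 26, so figure drafting runs day 26 to 26 + 10 = day 36.

Working backward from the deadline:
Submission must finish by day 66; it takes 12 days, so it must start by 66 − 12 = day 54.
Writing feeds into submission (must start by day 54); so writing must finish by day 54 and therefore start by day 42.
Figure drafting feeds into writing (must start by day 42, minus 1-day gap → day 41); so figure drafting must finish by day 41 and therefore start by day 31.
So figure drafting can start as early as day 26 and as late as day 31, giving 31 − 26 = 5 days of slack.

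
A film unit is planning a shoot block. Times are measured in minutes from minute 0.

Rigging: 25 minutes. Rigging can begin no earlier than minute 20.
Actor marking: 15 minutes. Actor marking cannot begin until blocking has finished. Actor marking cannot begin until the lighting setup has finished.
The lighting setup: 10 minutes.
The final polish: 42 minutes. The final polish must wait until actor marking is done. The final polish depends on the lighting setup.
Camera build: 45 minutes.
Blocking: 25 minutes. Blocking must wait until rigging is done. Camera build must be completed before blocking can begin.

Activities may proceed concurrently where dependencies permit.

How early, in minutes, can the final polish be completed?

Camera build can start immediately at minute 0; it finishes at minute 45.
The lighting setup can start immediately at minute 0; it finishes at minute 10.
Rigging waits on its own release at minute 20, so it starts at minute 20 and finishes at 20 + 25 = minute 45.
For blocking: rigging (finishes minute 45); camera build (finishes minute 45). Taking the maximum gives a start of minute 45, and it finishes at 45 + 25 = minute 70.
For actor marking: blocking (finishes minute 70); the lighting setup (finishes minute 10). Taking the maximum gives a start of minute 70, and it finishes at 70 + 15 = minute 85.
For the final polish: actor marking (finishes minute 85); the lighting setup (finishes minute 10). Taking the maximum gives a start of minute 85, and it finishes at 85 + 42 = minute 127.

127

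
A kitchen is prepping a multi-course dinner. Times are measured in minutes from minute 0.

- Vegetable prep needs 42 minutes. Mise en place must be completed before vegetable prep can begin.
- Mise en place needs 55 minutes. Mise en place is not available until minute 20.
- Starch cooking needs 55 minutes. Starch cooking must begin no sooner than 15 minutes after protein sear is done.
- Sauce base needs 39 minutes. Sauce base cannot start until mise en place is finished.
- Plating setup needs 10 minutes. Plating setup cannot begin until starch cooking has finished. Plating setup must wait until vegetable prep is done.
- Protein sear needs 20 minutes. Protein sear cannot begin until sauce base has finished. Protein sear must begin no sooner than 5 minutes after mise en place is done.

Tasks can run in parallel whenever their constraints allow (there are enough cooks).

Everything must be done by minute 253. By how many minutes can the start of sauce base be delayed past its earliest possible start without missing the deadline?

After its own release at minute 20, mise en place can start at minute 20 and finishes at minute 75.
After mise en place (finishes minute 75), sauce base can start at minute 75 and finishes at minute 114.

Working backward from the deadline:
To finish by minute 253, plating setup (duration 10) must start no later than minute 243.
Since plating setup (must start by minute 243) depends on it, starch cooking must finish by minute 243. Backing off its 55-minute duration gives a latest start of minute 188.
Protein sear feeds into starch cooking (must start by minute 188, minus 15-minute gap → minute 173); so protein sear must finish by minute 173 and therefore start by minute 153.
Sauce base must finish before protein sear (must start by minute 153). With a 39-minute duration, sauce base must start by 153 − 39 = minute 114.
So sauce base can start as early as minute 75 and as late as minute 114, giving 114 − 75 = 39 minutes of slack.

39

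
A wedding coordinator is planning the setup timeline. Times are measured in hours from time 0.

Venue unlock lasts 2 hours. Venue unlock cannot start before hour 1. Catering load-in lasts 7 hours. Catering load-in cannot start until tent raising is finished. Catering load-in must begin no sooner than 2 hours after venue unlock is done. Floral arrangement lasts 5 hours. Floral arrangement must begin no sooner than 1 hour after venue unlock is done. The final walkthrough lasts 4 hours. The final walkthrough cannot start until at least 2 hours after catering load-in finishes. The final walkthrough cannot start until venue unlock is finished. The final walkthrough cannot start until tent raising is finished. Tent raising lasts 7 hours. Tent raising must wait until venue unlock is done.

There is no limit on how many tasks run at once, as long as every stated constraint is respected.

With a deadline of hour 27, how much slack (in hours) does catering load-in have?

Venue unlock waits on its own release at hour 1, so it starts at hour 1 and finishes at 1 + 2 = hour 3.
Tent raising waits on venue unlock (finishes hour 3), so it starts at hour 3 and finishes at 3 + 7 = hour 10.
Catering load-in needs all of tent raising (finishes hour 10); venue unlock (finishes hour 3, plus 2-hour gap → hour 5). That puts its earliest start at hour 10; it finishes at 10 + 7 = hour 17.

Working backward from the deadline:
Nothing follows the final walkthrough; the deadline of hour 27 is its only limit. It must start by 27 − 4 = hour 23.
Catering load-in has to be done before the final walkthrough (must start by hour 23, minus 2-hour gap → hour 21). That means finishing by hour 21, i.e. starting by 21 − 7 = hour 14.
So catering load-in can start as early as hour 10 and as late as hour 14, giving 14 − 10 = 4 hours of slack.

4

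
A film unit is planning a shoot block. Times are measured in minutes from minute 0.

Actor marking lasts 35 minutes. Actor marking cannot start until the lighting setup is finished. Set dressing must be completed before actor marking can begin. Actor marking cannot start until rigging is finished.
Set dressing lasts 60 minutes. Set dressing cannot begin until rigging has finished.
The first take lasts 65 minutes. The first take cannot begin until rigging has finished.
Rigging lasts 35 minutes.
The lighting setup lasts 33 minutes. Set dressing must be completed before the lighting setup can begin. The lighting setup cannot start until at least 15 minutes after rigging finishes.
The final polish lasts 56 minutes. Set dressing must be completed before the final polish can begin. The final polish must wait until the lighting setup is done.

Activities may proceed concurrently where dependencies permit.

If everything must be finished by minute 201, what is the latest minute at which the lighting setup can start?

112

To finish by minute 201, actor marking (duration 35) must start no later than minute 166.
Nothing follows the final polish; the deadline of minute 201 is its only limit. It must start by 201 − 56 = minute 145.
The lighting setup feeds actor marking (must start by minute 166); the final polish (must start by minute 145). Taking the minimum, the lighting setup must finish by minute 145 and start by 145 − 33 = minute 112.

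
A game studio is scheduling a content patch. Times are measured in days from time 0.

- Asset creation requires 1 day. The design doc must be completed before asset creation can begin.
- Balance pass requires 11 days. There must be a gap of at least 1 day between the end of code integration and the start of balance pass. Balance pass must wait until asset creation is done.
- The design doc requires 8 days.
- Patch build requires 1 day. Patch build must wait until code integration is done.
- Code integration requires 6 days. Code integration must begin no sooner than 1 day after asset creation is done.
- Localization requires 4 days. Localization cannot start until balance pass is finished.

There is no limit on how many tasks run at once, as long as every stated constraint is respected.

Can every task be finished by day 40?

Yes

The design doc has no prerequisites, so it starts at day 0 and finishes at day 8.
After the design doc (finishes day 8), asset creation can start at day 8 and finishes at day 9.
Code integration waits on asset creation (finishes day 9, plus 1-day gap → day 10), so it starts at day 10 and finishes at 10 + 6 = day 16.
Patch build cannot begin until code integration (finishes day 16). It runs from day 16 to 16 + 1 = day 17.
For balance pass: code integration (finishes day 16, plus 1-day gap → day 17); asset creation (finishes day 9). Taking the maximum gives a start of day 17, and it finishes at 17 + 11 = day 28.
Localization cannot begin until balance pass (finishes day 28). It runs from day 28 to 28 + 4 = day 32.
Every task is finished by day 32, which is no later than the deadline of 40, so the schedule is feasible.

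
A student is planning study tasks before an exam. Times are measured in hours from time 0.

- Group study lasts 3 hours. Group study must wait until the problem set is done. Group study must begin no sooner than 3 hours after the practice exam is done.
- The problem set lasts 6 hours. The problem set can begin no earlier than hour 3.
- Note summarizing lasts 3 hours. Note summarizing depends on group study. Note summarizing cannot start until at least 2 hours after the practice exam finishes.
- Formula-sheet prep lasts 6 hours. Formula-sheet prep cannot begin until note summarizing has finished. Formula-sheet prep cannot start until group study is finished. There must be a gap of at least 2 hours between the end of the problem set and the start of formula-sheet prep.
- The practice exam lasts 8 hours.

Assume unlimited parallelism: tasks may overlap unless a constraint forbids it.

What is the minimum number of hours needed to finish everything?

23

The practice exam can start immediately at hour 0; it finishes at hour 8.
The problem set cannot begin until its own release at hour 3. It runs from hour 3 to 3 + 6 = hour 9.
For group study: the problem set (finishes hour 9); the practice exam (finishes hour 8, plus 3-hour gap → hour 11). Taking the maximum gives a start of hour 11, and it finishes at 11 + 3 = hour 14.
For note summarizing: group study (finishes hour 14); the practice exam (finishes hour 8, plus 2-hour gap → hour 10). Taking the maximum gives a start of hour 14, and it finishes at 14 + 3 = hour 17.
For formula-sheet prep: note summarizing (finishes hour 17); group study (finishes hour 14); the problem set (finishes hour 9, plus 2-hour gap → hour 11). Taking the maximum gives a start of hour 17, and it finishes at 17 + 6 = hour 23.
All tasks are finished once the last one completes. Finish times: The problem set at 9, The practice exam at 8, Group study at 14, Note summarizing at 17, Formula-sheet prep at 23. The latest is hour 23.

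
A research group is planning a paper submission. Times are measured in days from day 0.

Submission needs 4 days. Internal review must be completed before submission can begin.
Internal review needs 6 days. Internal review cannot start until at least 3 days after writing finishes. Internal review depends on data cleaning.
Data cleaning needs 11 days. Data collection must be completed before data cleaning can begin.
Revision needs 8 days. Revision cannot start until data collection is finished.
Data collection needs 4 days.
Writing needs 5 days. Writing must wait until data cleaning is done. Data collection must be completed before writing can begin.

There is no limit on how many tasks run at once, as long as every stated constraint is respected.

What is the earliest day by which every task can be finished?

33

Nothing blocks data collection, so it runs from day 0 to day 4.
Revision waits on data collection (finishes day 4), so it starts at day 4 and finishes at 4 + 8 = day 12.
Data cleaning waits on data collection (finishes day 4), so it starts at day 4 and finishes at 4 + 11 = day 15.
For writing: data cleaning (finishes day 15); data collection (finishes day 4). Taking the maximum gives a start of day 15, and it finishes at 15 + 5 = day 20.
Internal review has to wait for writing (finishes day 20, plus 3-day gap → day 23); data cleaning (finishes day 15). The latest of these is day 23, so internal review runs day 23 to 23 + 6 = day 29.
After internal review (finishes day 29), submission can start at day 29 and finishes at day 33.
All tasks are finished once the last one completes. Finish times: Data collection at 4, Data cleaning at 15, Writing at 20, Internal review at 29, Revision at 12, Submission at 33. The latest is day 33.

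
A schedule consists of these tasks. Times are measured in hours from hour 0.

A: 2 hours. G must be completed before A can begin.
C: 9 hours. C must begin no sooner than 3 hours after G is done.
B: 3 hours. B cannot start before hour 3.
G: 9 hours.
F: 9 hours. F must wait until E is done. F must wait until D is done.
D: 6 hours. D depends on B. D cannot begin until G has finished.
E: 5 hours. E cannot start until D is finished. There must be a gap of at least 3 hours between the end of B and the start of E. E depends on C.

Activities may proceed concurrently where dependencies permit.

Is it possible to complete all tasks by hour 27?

No

G can start immediately at hour 0; it finishes at hour 9.
C cannot begin until G (finishes hour 9, plus 3-hour gap → hour 12). It runs from hour 12 to 12 + 9 = hour 21.
A waits on G (finishes hour 9), so it starts at hour 9 and finishes at 9 + 2 = hour 11.
After its own release at hour 3, B can start at hour 3 and finishes at hour 6.
D needs all of B (finishes hour 6); G (finishes hour 9). That puts its earliest start at hour 9; it finishes at 9 + 6 = hour 15.
E cannot start until D (finishes hour 15); B (finishes hour 6, plus 3-hour gap → hour 9); C (finishes hour 21). The controlling bound is hour 21, so E finishes at 21 + 5 = hour 26.
For F: E (finishes hour 26); D (finishes hour 15). Taking the maximum gives a start of hour 26, and it finishes at 26 + 9 = hour 35.
The earliest everything can be done is hour 35, which is after the deadline of 27, so it is not possible.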